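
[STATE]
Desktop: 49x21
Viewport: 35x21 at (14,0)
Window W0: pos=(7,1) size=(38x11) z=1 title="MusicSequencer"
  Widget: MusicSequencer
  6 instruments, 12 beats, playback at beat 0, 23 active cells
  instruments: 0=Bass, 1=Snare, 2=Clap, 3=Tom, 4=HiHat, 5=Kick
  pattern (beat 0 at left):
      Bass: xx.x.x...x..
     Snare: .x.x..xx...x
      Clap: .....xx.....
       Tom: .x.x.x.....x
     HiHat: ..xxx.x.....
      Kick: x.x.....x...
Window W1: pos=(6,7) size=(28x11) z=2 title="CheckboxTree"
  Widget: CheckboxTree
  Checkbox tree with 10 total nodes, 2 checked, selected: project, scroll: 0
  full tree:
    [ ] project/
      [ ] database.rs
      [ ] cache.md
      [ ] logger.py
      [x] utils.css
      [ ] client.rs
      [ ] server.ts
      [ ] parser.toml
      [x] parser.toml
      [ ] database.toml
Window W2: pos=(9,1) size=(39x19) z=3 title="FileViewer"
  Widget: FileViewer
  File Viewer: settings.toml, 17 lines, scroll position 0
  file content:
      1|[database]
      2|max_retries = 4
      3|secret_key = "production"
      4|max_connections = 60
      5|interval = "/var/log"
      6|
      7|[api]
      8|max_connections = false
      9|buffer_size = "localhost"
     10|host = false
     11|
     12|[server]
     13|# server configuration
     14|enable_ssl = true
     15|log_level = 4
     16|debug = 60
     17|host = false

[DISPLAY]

                                   
━━━━━━━━━━━━━━━━━━━━━━━━━━━━━━━━━┓ 
eViewer                          ┃ 
─────────────────────────────────┨ 
abase]                          ▲┃ 
retries = 4                     █┃ 
et_key = "production"           ░┃ 
connections = 60                ░┃ 
rval = "/var/log"               ░┃ 
                                ░┃ 
]                               ░┃ 
connections = false             ░┃ 
er_size = "localhost"           ░┃ 
 = false                        ░┃ 
                                ░┃ 
ver]                            ░┃ 
rver configuration              ░┃ 
le_ssl = true                   ░┃ 
level = 4                       ▼┃ 
━━━━━━━━━━━━━━━━━━━━━━━━━━━━━━━━━┛ 
                                   


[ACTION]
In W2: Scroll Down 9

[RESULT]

                                   
━━━━━━━━━━━━━━━━━━━━━━━━━━━━━━━━━┓ 
eViewer                          ┃ 
─────────────────────────────────┨ 
et_key = "production"           ▲┃ 
connections = 60                ░┃ 
rval = "/var/log"               ░┃ 
                                ░┃ 
]                               ░┃ 
connections = false             ░┃ 
er_size = "localhost"           ░┃ 
 = false                        ░┃ 
                                ░┃ 
ver]                            ░┃ 
rver configuration              ░┃ 
le_ssl = true                   ░┃ 
level = 4                       ░┃ 
g = 60                          █┃ 
 = false                        ▼┃ 
━━━━━━━━━━━━━━━━━━━━━━━━━━━━━━━━━┛ 
                                   


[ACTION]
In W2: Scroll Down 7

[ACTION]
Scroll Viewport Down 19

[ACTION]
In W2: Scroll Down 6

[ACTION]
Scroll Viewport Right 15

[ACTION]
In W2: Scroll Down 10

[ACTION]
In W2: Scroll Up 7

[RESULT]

                                   
━━━━━━━━━━━━━━━━━━━━━━━━━━━━━━━━━┓ 
eViewer                          ┃ 
─────────────────────────────────┨ 
abase]                          ▲┃ 
retries = 4                     █┃ 
et_key = "production"           ░┃ 
connections = 60                ░┃ 
rval = "/var/log"               ░┃ 
                                ░┃ 
]                               ░┃ 
connections = false             ░┃ 
er_size = "localhost"           ░┃ 
 = false                        ░┃ 
                                ░┃ 
ver]                            ░┃ 
rver configuration              ░┃ 
le_ssl = true                   ░┃ 
level = 4                       ▼┃ 
━━━━━━━━━━━━━━━━━━━━━━━━━━━━━━━━━┛ 
                                   


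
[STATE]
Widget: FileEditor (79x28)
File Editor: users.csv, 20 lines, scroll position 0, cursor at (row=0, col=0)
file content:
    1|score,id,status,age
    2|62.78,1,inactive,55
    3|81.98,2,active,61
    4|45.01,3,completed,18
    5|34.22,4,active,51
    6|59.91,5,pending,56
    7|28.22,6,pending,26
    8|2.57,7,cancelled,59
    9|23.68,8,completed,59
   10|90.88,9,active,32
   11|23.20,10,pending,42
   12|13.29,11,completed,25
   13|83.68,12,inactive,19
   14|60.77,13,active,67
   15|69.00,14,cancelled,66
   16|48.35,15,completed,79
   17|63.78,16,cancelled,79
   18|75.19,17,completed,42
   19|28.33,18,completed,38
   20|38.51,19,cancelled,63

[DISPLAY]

█core,id,status,age                                                           ▲
62.78,1,inactive,55                                                           █
81.98,2,active,61                                                             ░
45.01,3,completed,18                                                          ░
34.22,4,active,51                                                             ░
59.91,5,pending,56                                                            ░
28.22,6,pending,26                                                            ░
2.57,7,cancelled,59                                                           ░
23.68,8,completed,59                                                          ░
90.88,9,active,32                                                             ░
23.20,10,pending,42                                                           ░
13.29,11,completed,25                                                         ░
83.68,12,inactive,19                                                          ░
60.77,13,active,67                                                            ░
69.00,14,cancelled,66                                                         ░
48.35,15,completed,79                                                         ░
63.78,16,cancelled,79                                                         ░
75.19,17,completed,42                                                         ░
28.33,18,completed,38                                                         ░
38.51,19,cancelled,63                                                         ░
                                                                              ░
                                                                              ░
                                                                              ░
                                                                              ░
                                                                              ░
                                                                              ░
                                                                              ░
                                                                              ▼


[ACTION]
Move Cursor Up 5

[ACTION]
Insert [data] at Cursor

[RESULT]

data█core,id,status,age                                                       ▲
62.78,1,inactive,55                                                           █
81.98,2,active,61                                                             ░
45.01,3,completed,18                                                          ░
34.22,4,active,51                                                             ░
59.91,5,pending,56                                                            ░
28.22,6,pending,26                                                            ░
2.57,7,cancelled,59                                                           ░
23.68,8,completed,59                                                          ░
90.88,9,active,32                                                             ░
23.20,10,pending,42                                                           ░
13.29,11,completed,25                                                         ░
83.68,12,inactive,19                                                          ░
60.77,13,active,67                                                            ░
69.00,14,cancelled,66                                                         ░
48.35,15,completed,79                                                         ░
63.78,16,cancelled,79                                                         ░
75.19,17,completed,42                                                         ░
28.33,18,completed,38                                                         ░
38.51,19,cancelled,63                                                         ░
                                                                              ░
                                                                              ░
                                                                              ░
                                                                              ░
                                                                              ░
                                                                              ░
                                                                              ░
                                                                              ▼


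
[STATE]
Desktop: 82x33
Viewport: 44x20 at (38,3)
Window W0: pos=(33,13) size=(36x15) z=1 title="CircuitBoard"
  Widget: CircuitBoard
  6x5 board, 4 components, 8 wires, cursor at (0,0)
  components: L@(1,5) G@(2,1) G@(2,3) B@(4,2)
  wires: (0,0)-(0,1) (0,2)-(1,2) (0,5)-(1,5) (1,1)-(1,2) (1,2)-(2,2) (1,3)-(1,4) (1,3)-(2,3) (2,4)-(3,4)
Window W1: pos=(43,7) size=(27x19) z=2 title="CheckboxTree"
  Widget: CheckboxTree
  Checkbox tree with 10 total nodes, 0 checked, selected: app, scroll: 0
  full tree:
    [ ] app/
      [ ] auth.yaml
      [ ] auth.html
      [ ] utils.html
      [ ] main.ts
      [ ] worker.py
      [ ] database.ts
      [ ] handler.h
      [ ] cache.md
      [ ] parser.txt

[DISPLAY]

                                            
                                            
                                            
                                            
     ┏━━━━━━━━━━━━━━━━━━━━━━━━━┓            
     ┃ CheckboxTree            ┃            
     ┠─────────────────────────┨            
     ┃>[ ] app/                ┃            
     ┃   [ ] auth.yaml         ┃            
     ┃   [ ] auth.html         ┃            
━━━━━┃   [ ] utils.html        ┃            
cuitB┃   [ ] main.ts           ┃            
─────┃   [ ] worker.py         ┃            
 1 2 ┃   [ ] database.ts       ┃            
.]─ ·┃   [ ] handler.h         ┃            
     ┃   [ ] cache.md          ┃            
    ·┃   [ ] parser.txt        ┃            
     ┃                         ┃            
    G┃                         ┃            
     ┃                         ┃            


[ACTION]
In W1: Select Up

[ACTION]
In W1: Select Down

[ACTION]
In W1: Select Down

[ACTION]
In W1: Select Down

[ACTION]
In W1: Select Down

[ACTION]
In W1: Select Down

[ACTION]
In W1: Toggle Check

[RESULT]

                                            
                                            
                                            
                                            
     ┏━━━━━━━━━━━━━━━━━━━━━━━━━┓            
     ┃ CheckboxTree            ┃            
     ┠─────────────────────────┨            
     ┃ [-] app/                ┃            
     ┃   [ ] auth.yaml         ┃            
     ┃   [ ] auth.html         ┃            
━━━━━┃   [ ] utils.html        ┃            
cuitB┃   [ ] main.ts           ┃            
─────┃>  [x] worker.py         ┃            
 1 2 ┃   [ ] database.ts       ┃            
.]─ ·┃   [ ] handler.h         ┃            
     ┃   [ ] cache.md          ┃            
    ·┃   [ ] parser.txt        ┃            
     ┃                         ┃            
    G┃                         ┃            
     ┃                         ┃            


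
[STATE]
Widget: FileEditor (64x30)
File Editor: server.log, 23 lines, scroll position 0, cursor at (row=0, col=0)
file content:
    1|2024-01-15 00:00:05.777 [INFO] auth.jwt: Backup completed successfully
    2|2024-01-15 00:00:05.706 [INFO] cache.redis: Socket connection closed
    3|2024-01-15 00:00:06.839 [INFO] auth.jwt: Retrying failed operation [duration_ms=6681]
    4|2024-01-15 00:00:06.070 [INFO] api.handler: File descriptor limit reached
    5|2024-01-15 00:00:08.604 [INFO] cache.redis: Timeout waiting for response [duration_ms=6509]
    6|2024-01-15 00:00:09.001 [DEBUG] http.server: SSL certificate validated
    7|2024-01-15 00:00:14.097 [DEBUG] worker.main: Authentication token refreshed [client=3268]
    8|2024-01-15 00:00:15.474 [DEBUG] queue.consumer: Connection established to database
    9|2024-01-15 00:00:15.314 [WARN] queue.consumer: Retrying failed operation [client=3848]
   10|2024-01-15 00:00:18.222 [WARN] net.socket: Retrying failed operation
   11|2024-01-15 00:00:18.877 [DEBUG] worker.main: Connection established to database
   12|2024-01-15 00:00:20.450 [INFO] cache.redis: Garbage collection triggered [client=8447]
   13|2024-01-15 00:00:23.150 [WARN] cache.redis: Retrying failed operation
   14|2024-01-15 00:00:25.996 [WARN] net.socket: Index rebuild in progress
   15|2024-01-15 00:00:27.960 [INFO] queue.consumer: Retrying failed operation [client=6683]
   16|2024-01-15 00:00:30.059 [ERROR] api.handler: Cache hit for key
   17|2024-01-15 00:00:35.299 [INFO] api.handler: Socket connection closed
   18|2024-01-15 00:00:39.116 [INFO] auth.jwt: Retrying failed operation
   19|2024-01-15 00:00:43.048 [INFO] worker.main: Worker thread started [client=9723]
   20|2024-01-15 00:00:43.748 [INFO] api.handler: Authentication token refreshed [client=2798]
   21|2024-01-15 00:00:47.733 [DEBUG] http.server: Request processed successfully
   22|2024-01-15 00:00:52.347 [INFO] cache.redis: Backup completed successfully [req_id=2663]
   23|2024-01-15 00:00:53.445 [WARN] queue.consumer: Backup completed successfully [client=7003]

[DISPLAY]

█024-01-15 00:00:05.777 [INFO] auth.jwt: Backup completed succe▲
2024-01-15 00:00:05.706 [INFO] cache.redis: Socket connection c█
2024-01-15 00:00:06.839 [INFO] auth.jwt: Retrying failed operat░
2024-01-15 00:00:06.070 [INFO] api.handler: File descriptor lim░
2024-01-15 00:00:08.604 [INFO] cache.redis: Timeout waiting for░
2024-01-15 00:00:09.001 [DEBUG] http.server: SSL certificate va░
2024-01-15 00:00:14.097 [DEBUG] worker.main: Authentication tok░
2024-01-15 00:00:15.474 [DEBUG] queue.consumer: Connection esta░
2024-01-15 00:00:15.314 [WARN] queue.consumer: Retrying failed ░
2024-01-15 00:00:18.222 [WARN] net.socket: Retrying failed oper░
2024-01-15 00:00:18.877 [DEBUG] worker.main: Connection establi░
2024-01-15 00:00:20.450 [INFO] cache.redis: Garbage collection ░
2024-01-15 00:00:23.150 [WARN] cache.redis: Retrying failed ope░
2024-01-15 00:00:25.996 [WARN] net.socket: Index rebuild in pro░
2024-01-15 00:00:27.960 [INFO] queue.consumer: Retrying failed ░
2024-01-15 00:00:30.059 [ERROR] api.handler: Cache hit for key ░
2024-01-15 00:00:35.299 [INFO] api.handler: Socket connection c░
2024-01-15 00:00:39.116 [INFO] auth.jwt: Retrying failed operat░
2024-01-15 00:00:43.048 [INFO] worker.main: Worker thread start░
2024-01-15 00:00:43.748 [INFO] api.handler: Authentication toke░
2024-01-15 00:00:47.733 [DEBUG] http.server: Request processed ░
2024-01-15 00:00:52.347 [INFO] cache.redis: Backup completed su░
2024-01-15 00:00:53.445 [WARN] queue.consumer: Backup completed░
                                                               ░
                                                               ░
                                                               ░
                                                               ░
                                                               ░
                                                               ░
                                                               ▼


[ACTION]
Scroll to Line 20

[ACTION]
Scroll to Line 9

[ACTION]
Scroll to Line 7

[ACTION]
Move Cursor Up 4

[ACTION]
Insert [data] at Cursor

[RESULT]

data█024-01-15 00:00:05.777 [INFO] auth.jwt: Backup completed s▲
2024-01-15 00:00:05.706 [INFO] cache.redis: Socket connection c█
2024-01-15 00:00:06.839 [INFO] auth.jwt: Retrying failed operat░
2024-01-15 00:00:06.070 [INFO] api.handler: File descriptor lim░
2024-01-15 00:00:08.604 [INFO] cache.redis: Timeout waiting for░
2024-01-15 00:00:09.001 [DEBUG] http.server: SSL certificate va░
2024-01-15 00:00:14.097 [DEBUG] worker.main: Authentication tok░
2024-01-15 00:00:15.474 [DEBUG] queue.consumer: Connection esta░
2024-01-15 00:00:15.314 [WARN] queue.consumer: Retrying failed ░
2024-01-15 00:00:18.222 [WARN] net.socket: Retrying failed oper░
2024-01-15 00:00:18.877 [DEBUG] worker.main: Connection establi░
2024-01-15 00:00:20.450 [INFO] cache.redis: Garbage collection ░
2024-01-15 00:00:23.150 [WARN] cache.redis: Retrying failed ope░
2024-01-15 00:00:25.996 [WARN] net.socket: Index rebuild in pro░
2024-01-15 00:00:27.960 [INFO] queue.consumer: Retrying failed ░
2024-01-15 00:00:30.059 [ERROR] api.handler: Cache hit for key ░
2024-01-15 00:00:35.299 [INFO] api.handler: Socket connection c░
2024-01-15 00:00:39.116 [INFO] auth.jwt: Retrying failed operat░
2024-01-15 00:00:43.048 [INFO] worker.main: Worker thread start░
2024-01-15 00:00:43.748 [INFO] api.handler: Authentication toke░
2024-01-15 00:00:47.733 [DEBUG] http.server: Request processed ░
2024-01-15 00:00:52.347 [INFO] cache.redis: Backup completed su░
2024-01-15 00:00:53.445 [WARN] queue.consumer: Backup completed░
                                                               ░
                                                               ░
                                                               ░
                                                               ░
                                                               ░
                                                               ░
                                                               ▼


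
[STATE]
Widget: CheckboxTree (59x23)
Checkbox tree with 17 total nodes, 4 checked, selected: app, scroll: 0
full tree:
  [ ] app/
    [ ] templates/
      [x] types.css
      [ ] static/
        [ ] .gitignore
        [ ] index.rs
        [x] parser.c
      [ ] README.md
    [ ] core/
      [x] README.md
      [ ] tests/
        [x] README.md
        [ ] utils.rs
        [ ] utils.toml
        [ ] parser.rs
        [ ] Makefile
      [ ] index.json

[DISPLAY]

>[-] app/                                                  
   [-] templates/                                          
     [x] types.css                                         
     [-] static/                                           
       [ ] .gitignore                                      
       [ ] index.rs                                        
       [x] parser.c                                        
     [ ] README.md                                         
   [-] core/                                               
     [x] README.md                                         
     [-] tests/                                            
       [x] README.md                                       
       [ ] utils.rs                                        
       [ ] utils.toml                                      
       [ ] parser.rs                                       
       [ ] Makefile                                        
     [ ] index.json                                        
                                                           
                                                           
                                                           
                                                           
                                                           
                                                           


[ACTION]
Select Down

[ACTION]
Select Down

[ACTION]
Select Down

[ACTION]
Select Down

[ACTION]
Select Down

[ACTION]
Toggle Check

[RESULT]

 [-] app/                                                  
   [-] templates/                                          
     [x] types.css                                         
     [-] static/                                           
       [ ] .gitignore                                      
>      [x] index.rs                                        
       [x] parser.c                                        
     [ ] README.md                                         
   [-] core/                                               
     [x] README.md                                         
     [-] tests/                                            
       [x] README.md                                       
       [ ] utils.rs                                        
       [ ] utils.toml                                      
       [ ] parser.rs                                       
       [ ] Makefile                                        
     [ ] index.json                                        
                                                           
                                                           
                                                           
                                                           
                                                           
                                                           


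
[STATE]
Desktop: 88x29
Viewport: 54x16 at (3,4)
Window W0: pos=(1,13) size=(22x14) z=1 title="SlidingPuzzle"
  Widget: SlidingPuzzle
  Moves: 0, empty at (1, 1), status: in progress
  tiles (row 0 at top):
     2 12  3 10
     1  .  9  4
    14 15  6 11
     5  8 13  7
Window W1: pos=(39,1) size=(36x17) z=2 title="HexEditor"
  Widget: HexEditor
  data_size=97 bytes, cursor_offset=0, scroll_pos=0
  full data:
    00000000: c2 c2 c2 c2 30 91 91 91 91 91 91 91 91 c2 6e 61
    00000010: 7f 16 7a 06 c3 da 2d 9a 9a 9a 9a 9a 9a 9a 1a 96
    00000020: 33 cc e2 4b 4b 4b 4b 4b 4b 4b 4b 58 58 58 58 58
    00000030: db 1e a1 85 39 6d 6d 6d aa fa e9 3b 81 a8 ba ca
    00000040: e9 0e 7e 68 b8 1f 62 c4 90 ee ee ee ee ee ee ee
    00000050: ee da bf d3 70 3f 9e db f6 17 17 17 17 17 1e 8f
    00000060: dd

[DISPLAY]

                                    ┃00000000  C2 c2 c
                                    ┃00000010  7f 16 7
                                    ┃00000020  33 cc e
                                    ┃00000030  db 1e a
                                    ┃00000040  e9 0e 7
                                    ┃00000050  ee da b
                                    ┃00000060  dd     
                                    ┃                 
                                    ┃                 
━━━━━━━━━━━━━━━━━━━┓                ┃                 
SlidingPuzzle      ┃                ┃                 
───────────────────┨                ┃                 
────┬────┬────┬────┃                ┃                 
  2 │ 12 │  3 │ 10 ┃                ┗━━━━━━━━━━━━━━━━━
────┼────┼────┼────┃                                  
  1 │    │  9 │  4 ┃                                  


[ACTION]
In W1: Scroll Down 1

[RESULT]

                                    ┃00000010  7f 16 7
                                    ┃00000020  33 cc e
                                    ┃00000030  db 1e a
                                    ┃00000040  e9 0e 7
                                    ┃00000050  ee da b
                                    ┃00000060  dd     
                                    ┃                 
                                    ┃                 
                                    ┃                 
━━━━━━━━━━━━━━━━━━━┓                ┃                 
SlidingPuzzle      ┃                ┃                 
───────────────────┨                ┃                 
────┬────┬────┬────┃                ┃                 
  2 │ 12 │  3 │ 10 ┃                ┗━━━━━━━━━━━━━━━━━
────┼────┼────┼────┃                                  
  1 │    │  9 │  4 ┃                                  


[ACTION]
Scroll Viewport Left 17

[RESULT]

                                       ┃00000010  7f 1
                                       ┃00000020  33 c
                                       ┃00000030  db 1
                                       ┃00000040  e9 0
                                       ┃00000050  ee d
                                       ┃00000060  dd  
                                       ┃              
                                       ┃              
                                       ┃              
 ┏━━━━━━━━━━━━━━━━━━━━┓                ┃              
 ┃ SlidingPuzzle      ┃                ┃              
 ┠────────────────────┨                ┃              
 ┃┌────┬────┬────┬────┃                ┃              
 ┃│  2 │ 12 │  3 │ 10 ┃                ┗━━━━━━━━━━━━━━
 ┃├────┼────┼────┼────┃                               
 ┃│  1 │    │  9 │  4 ┃                               


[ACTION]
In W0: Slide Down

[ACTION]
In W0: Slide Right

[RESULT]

                                       ┃00000010  7f 1
                                       ┃00000020  33 c
                                       ┃00000030  db 1
                                       ┃00000040  e9 0
                                       ┃00000050  ee d
                                       ┃00000060  dd  
                                       ┃              
                                       ┃              
                                       ┃              
 ┏━━━━━━━━━━━━━━━━━━━━┓                ┃              
 ┃ SlidingPuzzle      ┃                ┃              
 ┠────────────────────┨                ┃              
 ┃┌────┬────┬────┬────┃                ┃              
 ┃│    │  2 │  3 │ 10 ┃                ┗━━━━━━━━━━━━━━
 ┃├────┼────┼────┼────┃                               
 ┃│  1 │ 12 │  9 │  4 ┃                               


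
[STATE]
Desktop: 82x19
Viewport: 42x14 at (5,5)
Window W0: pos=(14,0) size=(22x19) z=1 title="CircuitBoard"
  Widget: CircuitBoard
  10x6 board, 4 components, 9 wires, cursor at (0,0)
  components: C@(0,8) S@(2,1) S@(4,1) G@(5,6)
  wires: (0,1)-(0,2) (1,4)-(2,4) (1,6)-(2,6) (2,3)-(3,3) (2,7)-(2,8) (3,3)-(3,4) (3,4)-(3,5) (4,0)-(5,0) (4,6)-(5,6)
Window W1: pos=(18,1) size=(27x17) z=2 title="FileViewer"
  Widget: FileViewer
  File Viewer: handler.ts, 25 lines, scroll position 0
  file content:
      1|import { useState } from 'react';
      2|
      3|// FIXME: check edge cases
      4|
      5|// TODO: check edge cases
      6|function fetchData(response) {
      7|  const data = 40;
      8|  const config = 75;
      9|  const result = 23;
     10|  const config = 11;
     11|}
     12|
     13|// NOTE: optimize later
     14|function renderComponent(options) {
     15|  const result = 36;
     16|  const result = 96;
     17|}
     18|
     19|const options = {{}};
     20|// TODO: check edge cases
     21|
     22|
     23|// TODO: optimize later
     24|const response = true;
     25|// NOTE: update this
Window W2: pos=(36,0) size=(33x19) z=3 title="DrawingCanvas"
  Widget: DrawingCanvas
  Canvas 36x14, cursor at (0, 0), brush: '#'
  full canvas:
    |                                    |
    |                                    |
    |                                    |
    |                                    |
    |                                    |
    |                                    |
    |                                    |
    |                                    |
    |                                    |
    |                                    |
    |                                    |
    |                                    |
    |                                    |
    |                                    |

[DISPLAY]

         ┃   ┃                 ┃          
         ┃1  ┃// FIXME: check e┃          
         ┃   ┃                 ┃          
         ┃2  ┃// TODO: check ed┃          
         ┃   ┃function fetchDat┃          
         ┃3  ┃  const data = 40┃          
         ┃   ┃  const config = ┃          
         ┃4  ┃  const result = ┃          
         ┃   ┃  const config = ┃          
         ┃5  ┃}                ┃          
         ┃Cur┃                 ┃          
         ┃   ┃// NOTE: optimize┃          
         ┃   ┗━━━━━━━━━━━━━━━━━┃          
         ┗━━━━━━━━━━━━━━━━━━━━┛┗━━━━━━━━━━


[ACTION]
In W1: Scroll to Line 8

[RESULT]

         ┃   ┃  const result = ┃          
         ┃1  ┃  const config = ┃          
         ┃   ┃}                ┃          
         ┃2  ┃                 ┃          
         ┃   ┃// NOTE: optimize┃          
         ┃3  ┃function renderCo┃          
         ┃   ┃  const result = ┃          
         ┃4  ┃  const result = ┃          
         ┃   ┃}                ┃          
         ┃5  ┃                 ┃          
         ┃Cur┃const options = {┃          
         ┃   ┃// TODO: check ed┃          
         ┃   ┗━━━━━━━━━━━━━━━━━┃          
         ┗━━━━━━━━━━━━━━━━━━━━┛┗━━━━━━━━━━


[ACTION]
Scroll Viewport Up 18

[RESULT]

         ┏━━━━━━━━━━━━━━━━━━━━┓┏━━━━━━━━━━
         ┃ Ci┏━━━━━━━━━━━━━━━━━┃ DrawingCa
         ┠───┃ FileViewer      ┠──────────
         ┃   ┠─────────────────┃+         
         ┃0  ┃  const config = ┃          
         ┃   ┃  const result = ┃          
         ┃1  ┃  const config = ┃          
         ┃   ┃}                ┃          
         ┃2  ┃                 ┃          
         ┃   ┃// NOTE: optimize┃          
         ┃3  ┃function renderCo┃          
         ┃   ┃  const result = ┃          
         ┃4  ┃  const result = ┃          
         ┃   ┃}                ┃          


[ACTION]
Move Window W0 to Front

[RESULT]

         ┏━━━━━━━━━━━━━━━━━━━━┓┏━━━━━━━━━━
         ┃ CircuitBoard       ┃┃ DrawingCa
         ┠────────────────────┨┠──────────
         ┃   0 1 2 3 4 5 6 7 8┃┃+         
         ┃0  [.]  · ─ ·       ┃┃          
         ┃                    ┃┃          
         ┃1                   ┃┃          
         ┃                    ┃┃          
         ┃2       S       ·   ┃┃          
         ┃                │   ┃┃          
         ┃3               · ─ ┃┃          
         ┃                    ┃┃          
         ┃4   ·   S           ┃┃          
         ┃    │               ┃┃          


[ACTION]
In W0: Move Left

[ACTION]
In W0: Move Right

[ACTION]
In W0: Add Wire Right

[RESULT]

         ┏━━━━━━━━━━━━━━━━━━━━┓┏━━━━━━━━━━
         ┃ CircuitBoard       ┃┃ DrawingCa
         ┠────────────────────┨┠──────────
         ┃   0 1 2 3 4 5 6 7 8┃┃+         
         ┃0      [.]─ ·       ┃┃          
         ┃                    ┃┃          
         ┃1                   ┃┃          
         ┃                    ┃┃          
         ┃2       S       ·   ┃┃          
         ┃                │   ┃┃          
         ┃3               · ─ ┃┃          
         ┃                    ┃┃          
         ┃4   ·   S           ┃┃          
         ┃    │               ┃┃          


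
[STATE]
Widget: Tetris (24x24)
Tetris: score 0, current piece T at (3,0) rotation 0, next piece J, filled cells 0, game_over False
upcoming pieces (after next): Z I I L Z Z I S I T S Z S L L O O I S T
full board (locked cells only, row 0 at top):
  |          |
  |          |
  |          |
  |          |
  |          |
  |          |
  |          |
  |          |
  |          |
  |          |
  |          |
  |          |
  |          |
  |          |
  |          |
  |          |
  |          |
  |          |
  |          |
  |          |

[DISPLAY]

    ▒     │Next:        
   ▒▒▒    │█            
          │███          
          │             
          │             
          │             
          │Score:       
          │0            
          │             
          │             
          │             
          │             
          │             
          │             
          │             
          │             
          │             
          │             
          │             
          │             
          │             
          │             
          │             
          │             


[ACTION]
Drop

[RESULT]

          │Next:        
    ▒     │█            
   ▒▒▒    │███          
          │             
          │             
          │             
          │Score:       
          │0            
          │             
          │             
          │             
          │             
          │             
          │             
          │             
          │             
          │             
          │             
          │             
          │             
          │             
          │             
          │             
          │             


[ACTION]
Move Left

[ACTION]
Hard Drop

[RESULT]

   █      │Next:        
   ███    │▓▓           
          │ ▓▓          
          │             
          │             
          │             
          │Score:       
          │0            
          │             
          │             
          │             
          │             
          │             
          │             
          │             
          │             
          │             
          │             
   ▒      │             
  ▒▒▒     │             
          │             
          │             
          │             
          │             


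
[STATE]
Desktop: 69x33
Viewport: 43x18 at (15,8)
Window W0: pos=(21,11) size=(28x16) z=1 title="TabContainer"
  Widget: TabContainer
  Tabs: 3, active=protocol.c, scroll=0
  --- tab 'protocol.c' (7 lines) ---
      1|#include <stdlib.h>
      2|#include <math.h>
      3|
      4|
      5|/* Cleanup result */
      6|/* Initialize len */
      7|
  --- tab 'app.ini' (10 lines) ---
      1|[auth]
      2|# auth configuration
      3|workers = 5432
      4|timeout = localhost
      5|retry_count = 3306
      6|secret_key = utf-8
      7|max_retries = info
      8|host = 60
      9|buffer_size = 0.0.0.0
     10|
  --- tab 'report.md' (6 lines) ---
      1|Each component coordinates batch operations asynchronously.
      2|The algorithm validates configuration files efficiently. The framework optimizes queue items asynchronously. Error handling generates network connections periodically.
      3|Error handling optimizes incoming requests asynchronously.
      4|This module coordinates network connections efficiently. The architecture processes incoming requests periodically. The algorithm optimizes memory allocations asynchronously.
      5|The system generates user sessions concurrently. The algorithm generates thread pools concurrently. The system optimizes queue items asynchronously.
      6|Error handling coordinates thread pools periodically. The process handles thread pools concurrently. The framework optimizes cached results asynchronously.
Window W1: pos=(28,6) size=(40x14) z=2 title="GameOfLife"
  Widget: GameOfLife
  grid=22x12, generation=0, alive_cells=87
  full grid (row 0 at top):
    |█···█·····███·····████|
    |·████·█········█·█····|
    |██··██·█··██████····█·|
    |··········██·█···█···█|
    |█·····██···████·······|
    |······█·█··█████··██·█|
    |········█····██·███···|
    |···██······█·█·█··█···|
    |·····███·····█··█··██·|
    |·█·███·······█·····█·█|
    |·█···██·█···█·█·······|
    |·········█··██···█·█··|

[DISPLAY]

             ┠─────────────────────────────
             ┃Gen: 0                       
             ┃·████·█········█·█····       
      ┏━━━━━━┃██··██·█··██████····█·       
      ┃ TabCo┃··········██·█···█···█       
      ┠──────┃█·····██···████·······       
      ┃[proto┃······█·█··█████··██·█       
      ┃──────┃········█····██·███···       
      ┃#inclu┃···██······█·█·█··█···       
      ┃#inclu┃·····███·····█··█··██·       
      ┃      ┃·█·███·······█·····█·█       
      ┃      ┗━━━━━━━━━━━━━━━━━━━━━━━━━━━━━
      ┃/* Cleanup result */      ┃         
      ┃/* Initialize len */      ┃         
      ┃                          ┃         
      ┃                          ┃         
      ┃                          ┃         
      ┃                          ┃         


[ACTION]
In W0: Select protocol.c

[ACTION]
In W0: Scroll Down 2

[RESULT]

             ┠─────────────────────────────
             ┃Gen: 0                       
             ┃·████·█········█·█····       
      ┏━━━━━━┃██··██·█··██████····█·       
      ┃ TabCo┃··········██·█···█···█       
      ┠──────┃█·····██···████·······       
      ┃[proto┃······█·█··█████··██·█       
      ┃──────┃········█····██·███···       
      ┃      ┃···██······█·█·█··█···       
      ┃      ┃·····███·····█··█··██·       
      ┃/* Cle┃·█·███·······█·····█·█       
      ┃/* Ini┗━━━━━━━━━━━━━━━━━━━━━━━━━━━━━
      ┃                          ┃         
      ┃                          ┃         
      ┃                          ┃         
      ┃                          ┃         
      ┃                          ┃         
      ┃                          ┃         
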